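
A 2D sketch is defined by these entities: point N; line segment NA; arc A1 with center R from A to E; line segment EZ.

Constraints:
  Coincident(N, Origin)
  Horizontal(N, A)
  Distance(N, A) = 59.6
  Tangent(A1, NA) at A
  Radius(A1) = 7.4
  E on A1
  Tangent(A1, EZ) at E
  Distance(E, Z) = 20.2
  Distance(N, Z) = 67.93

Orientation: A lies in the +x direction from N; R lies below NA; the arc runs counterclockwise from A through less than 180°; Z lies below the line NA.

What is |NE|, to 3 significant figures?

53.9

N is at the origin; NA is horizontal with |NA| = 59.6 and A on the +x side, so A = (59.6, 0.00). Tangency of A1 to NA means the radius RA is perpendicular to NA, so R = A + (0, -7.4) = (59.6, -7.40). Since RE ⟂ EZ (tangency), |RZ| = √(7.4² + 20.2²) = 21.5 regardless of where E sits on A1. So Z lies on both circle(N, 67.93) and circle(R, 21.5); the below-NA intersection is Z = (61.5, -28.8). E is the foot of the tangent from Z: E = (52.9, -10.6).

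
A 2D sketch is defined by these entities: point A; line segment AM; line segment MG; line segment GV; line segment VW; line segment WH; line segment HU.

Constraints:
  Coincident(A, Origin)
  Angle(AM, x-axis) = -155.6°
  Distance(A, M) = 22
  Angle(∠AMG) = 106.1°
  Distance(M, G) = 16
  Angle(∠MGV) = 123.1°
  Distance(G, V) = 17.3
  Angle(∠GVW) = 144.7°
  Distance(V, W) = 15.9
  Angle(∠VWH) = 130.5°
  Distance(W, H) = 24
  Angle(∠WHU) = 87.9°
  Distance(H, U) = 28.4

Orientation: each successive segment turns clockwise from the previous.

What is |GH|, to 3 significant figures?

46.3

A is at the origin; AM runs at -155.6° with length 22.0, so M = (-20.0, -9.09). ∠AMG = 106.1° gives MG at 130° from the x-axis; with |MG| = 16.0, G = (-30.4, 3.08). ∠MGV = 123.1° gives GV at 73.6° from the x-axis; with |GV| = 17.3, V = (-25.5, 19.7). ∠GVW = 144.7° gives VW at 38.3° from the x-axis; with |VW| = 15.9, W = (-13.1, 29.5). ∠VWH = 130.5° gives WH at -11.2° from the x-axis; with |WH| = 24.0, H = (10.5, 24.9). Then |GH| = |H − G| = 46.3.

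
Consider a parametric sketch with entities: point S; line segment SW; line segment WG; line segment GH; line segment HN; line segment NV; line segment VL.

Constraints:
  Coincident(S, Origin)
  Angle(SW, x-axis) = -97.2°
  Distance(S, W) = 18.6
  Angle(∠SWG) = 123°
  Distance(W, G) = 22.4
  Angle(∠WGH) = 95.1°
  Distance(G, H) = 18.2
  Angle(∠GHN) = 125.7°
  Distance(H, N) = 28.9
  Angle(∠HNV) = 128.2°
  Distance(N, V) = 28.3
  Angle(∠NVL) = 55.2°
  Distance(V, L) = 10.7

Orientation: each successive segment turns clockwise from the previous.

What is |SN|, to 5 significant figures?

24.679

∠WGH = 95.1° gives GH at 120.90° from the x-axis; with |GH| = 18.2, H = (-31.845, -12.586). ∠GHN = 125.7° gives HN at 66.600° from the x-axis; with |HN| = 28.9, N = (-20.367, 13.937). Then |SN| = |N − S| = 24.679.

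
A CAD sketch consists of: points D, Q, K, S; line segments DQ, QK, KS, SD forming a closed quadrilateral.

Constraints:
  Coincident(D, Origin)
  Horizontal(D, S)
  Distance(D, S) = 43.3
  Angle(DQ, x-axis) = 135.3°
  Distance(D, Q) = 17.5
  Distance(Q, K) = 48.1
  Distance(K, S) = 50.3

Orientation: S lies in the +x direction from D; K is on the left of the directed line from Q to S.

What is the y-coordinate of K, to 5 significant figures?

45.667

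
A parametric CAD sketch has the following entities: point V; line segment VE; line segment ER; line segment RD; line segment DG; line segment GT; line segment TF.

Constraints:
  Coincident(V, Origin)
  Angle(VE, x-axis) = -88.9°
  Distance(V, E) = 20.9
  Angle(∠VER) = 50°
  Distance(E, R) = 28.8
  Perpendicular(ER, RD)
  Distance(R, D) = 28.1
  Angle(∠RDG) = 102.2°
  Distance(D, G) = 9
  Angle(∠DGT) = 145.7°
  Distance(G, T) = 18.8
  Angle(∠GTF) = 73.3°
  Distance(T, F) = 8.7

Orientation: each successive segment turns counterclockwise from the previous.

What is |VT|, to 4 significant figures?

12.87

∠RDG = 102.2° gives DG at -151.1° from the x-axis; with |DG| = 9.0, G = (-4.248, 14.86). ∠DGT = 145.7° gives GT at -116.8° from the x-axis; with |GT| = 18.8, T = (-12.72, -1.919). Then |VT| = |T − V| = 12.87.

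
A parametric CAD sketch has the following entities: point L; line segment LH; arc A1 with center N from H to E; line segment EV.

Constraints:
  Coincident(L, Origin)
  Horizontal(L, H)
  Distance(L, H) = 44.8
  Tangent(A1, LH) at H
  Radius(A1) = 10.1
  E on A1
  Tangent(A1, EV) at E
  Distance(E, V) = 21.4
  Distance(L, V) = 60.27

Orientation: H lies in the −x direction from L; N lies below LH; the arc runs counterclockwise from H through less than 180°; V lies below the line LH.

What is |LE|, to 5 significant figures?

56.023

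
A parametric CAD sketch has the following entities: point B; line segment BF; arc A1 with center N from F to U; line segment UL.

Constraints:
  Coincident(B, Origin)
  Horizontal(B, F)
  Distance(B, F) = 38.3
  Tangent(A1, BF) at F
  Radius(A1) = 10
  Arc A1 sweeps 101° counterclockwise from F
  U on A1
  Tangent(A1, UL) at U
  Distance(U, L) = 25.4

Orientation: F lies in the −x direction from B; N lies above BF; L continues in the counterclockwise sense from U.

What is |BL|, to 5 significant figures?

49.681

B is at the origin; B and F share the same y with |BF| = 38.3 and F on the −x side, so F = (-38.300, 0.0000). Tangency of A1 to BF means the radius NF is perpendicular to BF, so N = F + (0, 10) = (-38.300, 10.000). On A1, F sits at bearing -90° from N; a 101° counterclockwise sweep puts U at bearing 11°, so U = N + 10.0·(cos 11°, sin 11°) = (-28.484, 11.908). Since A1 is tangent to UL there, NU ⟂ UL, so UL runs along (−sin 11°, cos 11°); with |UL| = 25.4, L = (-33.330, 36.841). Then |BL| = |L − B| = 49.681.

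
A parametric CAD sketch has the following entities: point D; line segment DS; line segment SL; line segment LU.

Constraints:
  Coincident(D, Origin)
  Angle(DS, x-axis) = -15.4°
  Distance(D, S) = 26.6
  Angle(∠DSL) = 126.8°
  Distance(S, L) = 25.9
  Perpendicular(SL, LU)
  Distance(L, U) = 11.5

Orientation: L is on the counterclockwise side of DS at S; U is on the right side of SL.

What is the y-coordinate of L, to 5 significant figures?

8.8105

D is at the origin; DS runs at -15.4° with length 26.6, so S = 26.6·(cos -15.4°, sin -15.4°) = (25.645, -7.0638). ∠DSL = 126.8°, so SL runs at -15.4° + (180° − 126.8°) = 37.800° from the x-axis; with |SL| = 25.9, L = S + 25.9·(cos 37.800°, sin 37.800°) = (46.110, 8.8105). So L.y = 8.8105.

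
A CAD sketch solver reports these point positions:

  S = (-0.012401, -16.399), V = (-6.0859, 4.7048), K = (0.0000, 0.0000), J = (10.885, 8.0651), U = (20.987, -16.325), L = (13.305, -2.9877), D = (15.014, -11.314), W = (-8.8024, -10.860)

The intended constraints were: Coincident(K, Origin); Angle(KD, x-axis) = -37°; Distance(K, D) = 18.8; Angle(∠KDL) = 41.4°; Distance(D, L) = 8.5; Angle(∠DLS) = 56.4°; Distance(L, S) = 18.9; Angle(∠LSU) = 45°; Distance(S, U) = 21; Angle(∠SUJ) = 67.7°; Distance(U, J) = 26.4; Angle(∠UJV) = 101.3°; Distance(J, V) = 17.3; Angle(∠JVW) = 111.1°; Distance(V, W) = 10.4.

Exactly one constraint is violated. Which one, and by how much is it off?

Distance(V, W) = 10.4 — off by 5.40.

K = (0.00, 0.00) ✓; KD at -37.00° ✓; |KD| = 18.80 ✓; ∠KDL = 41.40° ✓; |DL| = 8.500 ✓; ∠DLS = 56.40° ✓; |LS| = 18.90 ✓; ∠LSU = 45.00° ✓; |SU| = 21.00 ✓; ∠SUJ = 67.70° ✓; |UJ| = 26.40 ✓; ∠UJV = 101.3° ✓; |JV| = 17.30 ✓; ∠JVW = 111.1° ✓; |VW| = 15.80 ✗.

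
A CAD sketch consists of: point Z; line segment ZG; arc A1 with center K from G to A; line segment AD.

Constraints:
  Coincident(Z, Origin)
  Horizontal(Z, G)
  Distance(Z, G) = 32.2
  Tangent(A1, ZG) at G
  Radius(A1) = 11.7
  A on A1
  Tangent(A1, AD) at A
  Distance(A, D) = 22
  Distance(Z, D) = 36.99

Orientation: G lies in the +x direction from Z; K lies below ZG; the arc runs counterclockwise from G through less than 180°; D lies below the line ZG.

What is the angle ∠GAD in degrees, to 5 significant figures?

138.21°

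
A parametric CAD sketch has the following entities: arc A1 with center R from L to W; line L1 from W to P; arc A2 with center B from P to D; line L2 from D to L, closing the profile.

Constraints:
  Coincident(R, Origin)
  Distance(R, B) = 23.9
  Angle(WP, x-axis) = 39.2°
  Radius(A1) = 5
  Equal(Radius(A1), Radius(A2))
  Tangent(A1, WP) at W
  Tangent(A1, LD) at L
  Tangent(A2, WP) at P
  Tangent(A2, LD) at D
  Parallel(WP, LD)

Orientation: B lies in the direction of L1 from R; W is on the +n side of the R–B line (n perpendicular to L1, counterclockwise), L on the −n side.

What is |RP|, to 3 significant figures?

24.4

The slot axis is L1's direction at 39.2°, so u = (cos 39.2°, sin 39.2°) = (0.775, 0.632) and n = (−sin 39.2°, cos 39.2°) = (-0.632, 0.775). R is at the origin and B lies 23.9 along u from R, so B = 23.9·u = (18.5, 15.1). Tangency of A1 to both parallel lines with radius 5.0 puts W and L at R ± 5.0·n: W = (-3.16, 3.87), L = (3.16, -3.87). Equal radii place P and D the same way about B: P = B + 5.0·n = (15.4, 19.0), D = B − 5.0·n = (21.7, 11.2). Then |RP| = |P − R| = 24.4.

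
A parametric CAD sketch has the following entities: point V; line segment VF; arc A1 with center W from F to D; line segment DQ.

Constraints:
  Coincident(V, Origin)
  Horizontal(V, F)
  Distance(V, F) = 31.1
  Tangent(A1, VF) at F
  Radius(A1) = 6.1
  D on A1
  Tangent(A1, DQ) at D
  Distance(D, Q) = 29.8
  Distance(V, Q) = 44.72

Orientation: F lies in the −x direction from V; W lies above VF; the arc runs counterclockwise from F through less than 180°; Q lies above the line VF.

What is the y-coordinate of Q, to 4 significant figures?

36.14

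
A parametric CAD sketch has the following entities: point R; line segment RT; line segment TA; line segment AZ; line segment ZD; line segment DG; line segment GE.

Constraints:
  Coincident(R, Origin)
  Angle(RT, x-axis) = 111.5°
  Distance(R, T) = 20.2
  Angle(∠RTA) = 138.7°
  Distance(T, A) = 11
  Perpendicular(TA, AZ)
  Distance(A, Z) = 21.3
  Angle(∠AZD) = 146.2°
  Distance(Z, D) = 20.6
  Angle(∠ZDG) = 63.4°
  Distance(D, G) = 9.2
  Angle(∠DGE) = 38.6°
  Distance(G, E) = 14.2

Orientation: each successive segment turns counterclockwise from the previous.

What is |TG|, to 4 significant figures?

30.83

∠AZD = 146.2° gives ZD at -83.40° from the x-axis; with |ZD| = 20.6, D = (-24.56, -15.59). ∠ZDG = 63.4° gives DG at 33.20° from the x-axis; with |DG| = 9.2, G = (-16.86, -10.55). Then |TG| = |G − T| = 30.83.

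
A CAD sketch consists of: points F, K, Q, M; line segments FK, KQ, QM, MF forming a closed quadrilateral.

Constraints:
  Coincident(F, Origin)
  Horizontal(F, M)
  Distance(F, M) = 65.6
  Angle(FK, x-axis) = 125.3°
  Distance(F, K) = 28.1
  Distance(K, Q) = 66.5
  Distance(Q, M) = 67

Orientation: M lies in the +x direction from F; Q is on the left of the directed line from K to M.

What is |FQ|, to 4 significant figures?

72.09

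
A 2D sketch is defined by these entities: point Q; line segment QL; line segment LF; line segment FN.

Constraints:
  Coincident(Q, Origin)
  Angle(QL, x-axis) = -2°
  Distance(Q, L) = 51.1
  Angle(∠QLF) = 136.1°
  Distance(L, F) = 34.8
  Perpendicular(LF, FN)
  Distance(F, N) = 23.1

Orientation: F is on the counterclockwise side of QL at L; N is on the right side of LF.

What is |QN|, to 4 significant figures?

92.50

Q is at the origin; QL runs at -2.0° with length 51.1, so L = 51.1·(cos -2.0°, sin -2.0°) = (51.07, -1.783). ∠QLF = 136.1°, so LF runs at -2.0° + (180° − 136.1°) = 41.90° from the x-axis; with |LF| = 34.8, F = L + 34.8·(cos 41.90°, sin 41.90°) = (76.97, 21.46). The perpendicularity gives FN at right angles to LF; with |FN| = 23.1 on the right of LF, N = F + 23.1·(0.6678, -0.7443) = (92.40, 4.264). Then |QN| = |N − Q| = 92.50.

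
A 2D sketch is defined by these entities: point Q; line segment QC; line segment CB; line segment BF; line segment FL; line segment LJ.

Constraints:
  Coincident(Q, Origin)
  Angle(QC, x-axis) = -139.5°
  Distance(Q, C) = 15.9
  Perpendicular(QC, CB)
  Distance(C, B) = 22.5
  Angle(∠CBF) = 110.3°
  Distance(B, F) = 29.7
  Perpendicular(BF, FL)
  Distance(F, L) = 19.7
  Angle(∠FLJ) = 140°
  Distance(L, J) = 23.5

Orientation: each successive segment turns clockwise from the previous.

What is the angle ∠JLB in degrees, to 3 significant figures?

83.6°

Q is at the origin; QC runs at -139.5° with length 15.9, so C = (-12.1, -10.3). The perpendicularity gives CB at right angles to QC, so CB runs at 130°; with |CB| = 22.5, B = (-26.7, 6.78). ∠CBF = 110.3° gives BF at 60.8° from the x-axis; with |BF| = 29.7, F = (-12.2, 32.7). BF ⟂ FL, so FL runs at -29.2°; with |FL| = 19.7, L = (4.98, 23.1). ∠FLJ = 140.0° gives LJ at -69.2° from the x-axis; with |LJ| = 23.5, J = (13.3, 1.13). Then cos ∠JLB = LJ·LB / (|LJ||LB|), giving 83.6°.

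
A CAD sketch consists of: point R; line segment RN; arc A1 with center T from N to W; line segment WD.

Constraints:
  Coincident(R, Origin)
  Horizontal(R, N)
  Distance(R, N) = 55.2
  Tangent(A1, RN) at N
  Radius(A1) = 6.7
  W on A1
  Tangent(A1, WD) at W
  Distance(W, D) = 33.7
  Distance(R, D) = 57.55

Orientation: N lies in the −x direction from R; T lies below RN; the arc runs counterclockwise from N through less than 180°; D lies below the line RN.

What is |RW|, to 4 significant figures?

61.71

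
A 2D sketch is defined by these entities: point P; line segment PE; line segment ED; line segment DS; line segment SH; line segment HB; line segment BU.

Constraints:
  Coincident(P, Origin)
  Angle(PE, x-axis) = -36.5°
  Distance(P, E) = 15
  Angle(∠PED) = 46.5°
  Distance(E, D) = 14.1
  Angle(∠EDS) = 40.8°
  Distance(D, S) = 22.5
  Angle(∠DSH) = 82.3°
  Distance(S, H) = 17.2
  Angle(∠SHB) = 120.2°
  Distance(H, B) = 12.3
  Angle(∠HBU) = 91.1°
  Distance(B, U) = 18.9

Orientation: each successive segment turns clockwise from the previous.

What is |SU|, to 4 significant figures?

21.69

P is at the origin; PE runs at -36.5° with length 15.0, so E = (12.06, -8.922). ∠PED = 46.5° gives ED at -170.0° from the x-axis; with |ED| = 14.1, D = (-1.828, -11.37). ∠EDS = 40.8° gives DS at 50.80° from the x-axis; with |DS| = 22.5, S = (12.39, 6.065). ∠DSH = 82.3° gives SH at -46.90° from the x-axis; with |SH| = 17.2, H = (24.15, -6.493). ∠SHB = 120.2° gives HB at -106.7° from the x-axis; with |HB| = 12.3, B = (20.61, -18.27). ∠HBU = 91.1° gives BU at 164.4° from the x-axis; with |BU| = 18.9, U = (2.407, -13.19). Then |SU| = |U − S| = 21.69.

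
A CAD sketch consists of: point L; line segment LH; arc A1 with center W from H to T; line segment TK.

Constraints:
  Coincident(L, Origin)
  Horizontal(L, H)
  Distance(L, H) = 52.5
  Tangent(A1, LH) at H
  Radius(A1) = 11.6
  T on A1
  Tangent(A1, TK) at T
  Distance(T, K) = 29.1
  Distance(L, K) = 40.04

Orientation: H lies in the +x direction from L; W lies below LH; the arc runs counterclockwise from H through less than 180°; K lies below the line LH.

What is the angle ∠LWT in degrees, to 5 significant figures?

20.609°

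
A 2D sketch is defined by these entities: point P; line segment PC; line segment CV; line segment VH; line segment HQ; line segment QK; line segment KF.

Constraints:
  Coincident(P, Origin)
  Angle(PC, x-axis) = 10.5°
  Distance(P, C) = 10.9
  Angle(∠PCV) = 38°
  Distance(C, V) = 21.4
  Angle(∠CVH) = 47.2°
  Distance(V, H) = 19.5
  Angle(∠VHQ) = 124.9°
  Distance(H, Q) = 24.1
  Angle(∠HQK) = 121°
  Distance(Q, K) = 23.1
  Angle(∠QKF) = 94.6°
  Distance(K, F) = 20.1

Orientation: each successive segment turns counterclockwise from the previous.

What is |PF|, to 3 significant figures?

30.6

P is at the origin; PC runs at 10.5° with length 10.9, so C = (10.7, 1.99). ∠PCV = 38.0° gives CV at 152° from the x-axis; with |CV| = 21.4, V = (-8.26, 11.9). ∠CVH = 47.2° gives VH at -74.7° from the x-axis; with |VH| = 19.5, H = (-3.12, -6.94). ∠VHQ = 124.9° gives HQ at -19.6° from the x-axis; with |HQ| = 24.1, Q = (19.6, -15.0). ∠HQK = 121.0° gives QK at 39.4° from the x-axis; with |QK| = 23.1, K = (37.4, -0.363). ∠QKF = 94.6° gives KF at 125° from the x-axis; with |KF| = 20.1, F = (26.0, 16.1). Then |PF| = |F − P| = 30.6.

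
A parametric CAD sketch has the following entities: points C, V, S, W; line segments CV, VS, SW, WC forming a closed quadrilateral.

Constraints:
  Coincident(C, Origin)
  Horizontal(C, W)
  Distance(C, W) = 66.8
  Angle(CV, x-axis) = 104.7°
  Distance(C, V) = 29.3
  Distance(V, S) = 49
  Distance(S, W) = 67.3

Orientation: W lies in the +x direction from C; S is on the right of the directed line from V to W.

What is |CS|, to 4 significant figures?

19.81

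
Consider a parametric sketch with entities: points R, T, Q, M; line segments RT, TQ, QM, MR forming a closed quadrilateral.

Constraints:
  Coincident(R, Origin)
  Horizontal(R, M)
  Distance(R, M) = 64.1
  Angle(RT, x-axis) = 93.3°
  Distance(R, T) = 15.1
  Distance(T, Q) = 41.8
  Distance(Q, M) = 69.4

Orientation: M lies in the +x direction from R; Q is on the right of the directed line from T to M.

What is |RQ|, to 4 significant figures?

26.72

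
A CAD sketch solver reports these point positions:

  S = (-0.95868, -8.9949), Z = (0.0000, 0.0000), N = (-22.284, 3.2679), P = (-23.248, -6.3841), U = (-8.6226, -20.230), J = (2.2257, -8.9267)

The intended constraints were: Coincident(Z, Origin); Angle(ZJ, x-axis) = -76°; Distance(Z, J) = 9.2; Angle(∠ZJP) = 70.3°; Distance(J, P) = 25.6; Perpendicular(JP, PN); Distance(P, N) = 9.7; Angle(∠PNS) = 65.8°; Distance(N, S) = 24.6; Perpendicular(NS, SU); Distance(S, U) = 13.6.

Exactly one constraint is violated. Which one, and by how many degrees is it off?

Perpendicular(NS, SU) — off by 4.40°.

Z = (0.00, 0.00) ✓; ZJ at -76.00° ✓; |ZJ| = 9.200 ✓; ∠ZJP = 70.30° ✓; |JP| = 25.60 ✓; ∠(JP, PN) = 90.00° ✓; |PN| = 9.700 ✓; ∠PNS = 65.80° ✓; |NS| = 24.60 ✓; ∠(NS, SU) = 94.40° ✗; |SU| = 13.60 ✓.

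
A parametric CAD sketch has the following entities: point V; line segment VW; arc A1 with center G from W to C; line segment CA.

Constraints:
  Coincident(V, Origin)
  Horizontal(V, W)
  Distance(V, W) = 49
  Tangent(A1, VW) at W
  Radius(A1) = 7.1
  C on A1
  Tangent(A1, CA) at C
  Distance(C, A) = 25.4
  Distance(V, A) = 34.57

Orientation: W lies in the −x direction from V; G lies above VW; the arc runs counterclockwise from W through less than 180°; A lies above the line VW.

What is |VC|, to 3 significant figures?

43.7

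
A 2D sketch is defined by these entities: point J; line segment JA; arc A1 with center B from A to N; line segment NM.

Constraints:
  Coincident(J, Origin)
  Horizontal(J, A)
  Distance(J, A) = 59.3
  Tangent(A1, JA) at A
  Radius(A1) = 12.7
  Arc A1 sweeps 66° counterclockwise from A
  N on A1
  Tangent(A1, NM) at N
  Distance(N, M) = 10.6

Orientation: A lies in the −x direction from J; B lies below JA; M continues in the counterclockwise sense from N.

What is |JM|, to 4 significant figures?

77.16

J is at the origin; JA is horizontal with |JA| = 59.3 and A on the −x side, so A = (-59.30, 0.000). A1 meets JA tangentially, so BA is at right angles to JA, so B = A + (0, -12.7) = (-59.30, -12.70). On A1, A sits at bearing 90° from B; a 66° counterclockwise sweep puts N at bearing 156°, so N = B + 12.7·(cos 156°, sin 156°) = (-70.90, -7.534). The tangent condition forces BN to be normal to NM, so NM runs along (−sin 156°, cos 156°); with |NM| = 10.6, M = (-75.21, -17.22). Then |JM| = |M − J| = 77.16.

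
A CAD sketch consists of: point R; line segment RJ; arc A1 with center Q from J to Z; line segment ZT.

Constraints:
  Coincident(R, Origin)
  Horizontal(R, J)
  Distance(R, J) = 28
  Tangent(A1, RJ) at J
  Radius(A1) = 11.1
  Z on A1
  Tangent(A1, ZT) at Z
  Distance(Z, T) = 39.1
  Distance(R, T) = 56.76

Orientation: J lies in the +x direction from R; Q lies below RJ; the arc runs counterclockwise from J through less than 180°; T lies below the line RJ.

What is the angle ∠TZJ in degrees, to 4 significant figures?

130.0°

Checks: ∠(QJ, JR) = 90.00° ✓; |QZ| = 11.10 ✓; ∠(QZ, ZT) = 90.00° ✓; |ZT| = 39.10 ✓; |RT| = 56.76 ✓.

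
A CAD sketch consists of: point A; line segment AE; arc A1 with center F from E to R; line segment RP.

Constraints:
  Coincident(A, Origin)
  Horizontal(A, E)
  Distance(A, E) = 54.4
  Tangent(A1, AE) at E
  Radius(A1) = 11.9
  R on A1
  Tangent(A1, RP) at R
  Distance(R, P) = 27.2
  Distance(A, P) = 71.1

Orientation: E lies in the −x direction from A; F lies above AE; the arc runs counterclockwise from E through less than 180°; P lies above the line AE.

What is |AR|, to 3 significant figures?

47.6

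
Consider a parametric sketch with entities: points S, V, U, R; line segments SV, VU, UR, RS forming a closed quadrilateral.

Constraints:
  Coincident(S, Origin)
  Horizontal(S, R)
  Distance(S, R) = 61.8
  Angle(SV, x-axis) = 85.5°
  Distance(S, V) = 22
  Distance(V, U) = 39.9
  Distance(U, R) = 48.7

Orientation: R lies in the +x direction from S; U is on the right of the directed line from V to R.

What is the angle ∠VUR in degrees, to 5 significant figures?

91.861°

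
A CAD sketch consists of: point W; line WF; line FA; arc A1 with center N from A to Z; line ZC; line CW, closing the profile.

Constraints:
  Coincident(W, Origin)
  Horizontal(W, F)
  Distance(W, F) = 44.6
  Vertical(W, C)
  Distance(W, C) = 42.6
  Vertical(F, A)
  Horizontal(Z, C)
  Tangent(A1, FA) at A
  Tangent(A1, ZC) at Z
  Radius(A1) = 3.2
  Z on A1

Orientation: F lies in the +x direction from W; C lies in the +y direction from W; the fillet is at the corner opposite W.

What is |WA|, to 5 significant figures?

59.511

W is at the origin; WF is horizontal with |WF| = 44.6 and F on the +x side, so F = (44.600, 0.0000). WC is vertical with |WC| = 42.6 and C on the +y side, so C = (0.0000, 42.600). The virtual corner opposite W is at (44.600, 42.600). Tangency of A1 to FA means the radius NA is perpendicular to FA and since A1 is tangent to ZC there, NZ ⟂ ZC, with radius 3.2, so the center N sits 3.2 in from both sides at N = (41.400, 39.400). That places the tangent points at A = (44.600, 39.400) on FA and Z = (41.400, 42.600) on ZC. Then |WA| = |A − W| = 59.511.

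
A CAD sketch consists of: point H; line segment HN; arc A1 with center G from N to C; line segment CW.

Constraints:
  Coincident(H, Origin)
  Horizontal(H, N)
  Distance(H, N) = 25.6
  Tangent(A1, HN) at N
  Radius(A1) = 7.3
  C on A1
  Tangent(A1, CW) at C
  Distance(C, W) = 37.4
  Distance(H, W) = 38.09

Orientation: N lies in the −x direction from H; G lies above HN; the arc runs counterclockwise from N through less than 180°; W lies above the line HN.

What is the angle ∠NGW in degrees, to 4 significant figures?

143.6°

H is at the origin; H and N share the same y with |HN| = 25.6 and N on the −x side, so N = (-25.60, 0.000). The tangent condition forces GN to be normal to HN, so G = N + (0, 7.3) = (-25.60, 7.300). Since GC ⟂ CW (tangency), |GW| = √(7.3² + 37.4²) = 38.11 regardless of where C sits on A1. So W lies on both circle(H, 38.09) and circle(G, 38.11); the above-HN intersection is W = (-2.989, 37.97). C is the foot of the tangent from W: C = (-19.00, 4.174).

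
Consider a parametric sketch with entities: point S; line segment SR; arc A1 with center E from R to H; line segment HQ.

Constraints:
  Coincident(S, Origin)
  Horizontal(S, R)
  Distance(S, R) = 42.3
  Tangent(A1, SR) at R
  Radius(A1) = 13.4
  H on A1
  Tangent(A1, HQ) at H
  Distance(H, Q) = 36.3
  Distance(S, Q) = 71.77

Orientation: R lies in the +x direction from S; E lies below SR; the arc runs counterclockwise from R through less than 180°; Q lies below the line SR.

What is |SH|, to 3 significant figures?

37.1

Checks: S.y = 0.00, R.y = 0.00 ✓; |EH| = 13.40 ✓; ∠(EH, HQ) = 90.00° ✓; |HQ| = 36.30 ✓; |SQ| = 71.77 ✓.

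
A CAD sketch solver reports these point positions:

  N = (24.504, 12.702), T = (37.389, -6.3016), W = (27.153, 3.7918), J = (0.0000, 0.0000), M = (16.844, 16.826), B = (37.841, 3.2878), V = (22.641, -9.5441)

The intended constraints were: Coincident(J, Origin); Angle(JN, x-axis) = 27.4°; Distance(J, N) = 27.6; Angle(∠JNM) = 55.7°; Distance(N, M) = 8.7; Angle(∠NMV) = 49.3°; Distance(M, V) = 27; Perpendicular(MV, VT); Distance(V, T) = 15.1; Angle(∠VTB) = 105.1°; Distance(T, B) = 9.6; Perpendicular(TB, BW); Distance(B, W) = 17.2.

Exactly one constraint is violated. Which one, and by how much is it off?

Distance(B, W) = 17.2 — off by 6.50.

J = (0.00, 0.00) ✓; JN at 27.40° ✓; |JN| = 27.60 ✓; ∠JNM = 55.70° ✓; |NM| = 8.700 ✓; ∠NMV = 49.30° ✓; |MV| = 27.00 ✓; ∠(MV, VT) = 90.00° ✓; |VT| = 15.10 ✓; ∠VTB = 105.1° ✓; |TB| = 9.600 ✓; ∠(TB, BW) = 90.00° ✓; |BW| = 10.70 ✗.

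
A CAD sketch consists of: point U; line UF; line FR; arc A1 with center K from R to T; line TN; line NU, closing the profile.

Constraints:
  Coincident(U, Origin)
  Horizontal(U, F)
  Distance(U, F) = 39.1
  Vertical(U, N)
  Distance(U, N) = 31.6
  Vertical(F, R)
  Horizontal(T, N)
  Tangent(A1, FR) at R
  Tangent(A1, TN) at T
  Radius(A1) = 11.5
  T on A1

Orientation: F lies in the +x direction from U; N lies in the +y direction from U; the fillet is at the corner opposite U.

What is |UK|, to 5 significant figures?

34.143

U is at the origin; UF is horizontal with |UF| = 39.1 and F on the +x side, so F = (39.100, 0.0000). U and N share the same x with |UN| = 31.6 and N on the +y side, so N = (0.0000, 31.600). The virtual corner opposite U is at (39.100, 31.600). Since A1 is tangent to FR there, KR ⟂ FR and the tangent condition forces KT to be normal to TN, with radius 11.5, so the center K sits 11.5 in from both sides at K = (27.600, 20.100). Then |UK| = |K − U| = 34.143.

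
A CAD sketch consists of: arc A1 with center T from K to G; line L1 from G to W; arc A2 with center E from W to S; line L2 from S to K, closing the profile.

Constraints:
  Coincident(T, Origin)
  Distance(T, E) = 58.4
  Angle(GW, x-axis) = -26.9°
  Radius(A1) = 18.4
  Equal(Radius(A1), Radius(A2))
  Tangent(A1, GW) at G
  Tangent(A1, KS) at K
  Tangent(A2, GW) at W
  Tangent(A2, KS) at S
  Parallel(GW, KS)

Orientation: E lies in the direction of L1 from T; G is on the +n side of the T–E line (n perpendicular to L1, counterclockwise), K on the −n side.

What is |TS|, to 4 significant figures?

61.23

Tangency of A1 to both parallel lines with radius 18.4 puts G and K at T ± 18.4·n: G = (8.325, 16.41), K = (-8.325, -16.41). Equal radii place W and S the same way about E: W = E + 18.4·n = (60.41, -10.01), S = E − 18.4·n = (43.76, -42.83). Then |TS| = |S − T| = 61.23.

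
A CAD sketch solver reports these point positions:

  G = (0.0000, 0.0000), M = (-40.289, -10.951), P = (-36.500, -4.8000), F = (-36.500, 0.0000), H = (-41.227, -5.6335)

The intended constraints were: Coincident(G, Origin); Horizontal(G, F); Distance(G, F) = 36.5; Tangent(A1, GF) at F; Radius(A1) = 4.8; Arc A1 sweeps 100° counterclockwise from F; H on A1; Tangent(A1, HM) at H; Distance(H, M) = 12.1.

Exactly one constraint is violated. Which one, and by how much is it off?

Distance(H, M) = 12.1 — off by 6.70.

G = (0.00, 0.00) ✓; G.y = 0.00, F.y = 0.00 ✓; |GF| = 36.50 ✓; ∠(PF, FG) = 90.00° ✓; |PF| = 4.800 ✓; bearing(P→H) − bearing(P→F) = 100.0° ✓; |PH| = 4.800 ✓; ∠(PH, HM) = 90.00° ✓; |HM| = 5.400 ✗.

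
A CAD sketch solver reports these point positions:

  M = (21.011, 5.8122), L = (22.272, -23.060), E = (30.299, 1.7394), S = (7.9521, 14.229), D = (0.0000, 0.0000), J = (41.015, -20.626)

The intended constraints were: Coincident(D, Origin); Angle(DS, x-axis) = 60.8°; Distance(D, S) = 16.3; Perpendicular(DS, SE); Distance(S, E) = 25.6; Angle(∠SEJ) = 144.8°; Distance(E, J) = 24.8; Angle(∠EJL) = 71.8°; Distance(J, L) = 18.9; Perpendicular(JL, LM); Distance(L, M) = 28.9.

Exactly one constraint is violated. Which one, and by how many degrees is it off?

Perpendicular(JL, LM) — off by 4.90°.

D = (0.00, 0.00) ✓; DS at 60.80° ✓; |DS| = 16.30 ✓; ∠(DS, SE) = 90.00° ✓; |SE| = 25.60 ✓; ∠SEJ = 144.8° ✓; |EJ| = 24.80 ✓; ∠EJL = 71.80° ✓; |JL| = 18.90 ✓; ∠(JL, LM) = 94.90° ✗; |LM| = 28.90 ✓.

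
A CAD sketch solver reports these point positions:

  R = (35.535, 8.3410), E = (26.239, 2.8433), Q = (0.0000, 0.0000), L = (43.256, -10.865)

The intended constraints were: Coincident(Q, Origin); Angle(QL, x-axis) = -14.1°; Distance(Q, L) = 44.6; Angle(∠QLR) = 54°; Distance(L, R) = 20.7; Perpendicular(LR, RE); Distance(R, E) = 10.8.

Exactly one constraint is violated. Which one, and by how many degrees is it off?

Perpendicular(LR, RE) — off by 8.70°.

Q = (0.00, 0.00) ✓; QL at -14.10° ✓; |QL| = 44.60 ✓; ∠QLR = 54.00° ✓; |LR| = 20.70 ✓; ∠(LR, RE) = 98.70° ✗; |RE| = 10.80 ✓.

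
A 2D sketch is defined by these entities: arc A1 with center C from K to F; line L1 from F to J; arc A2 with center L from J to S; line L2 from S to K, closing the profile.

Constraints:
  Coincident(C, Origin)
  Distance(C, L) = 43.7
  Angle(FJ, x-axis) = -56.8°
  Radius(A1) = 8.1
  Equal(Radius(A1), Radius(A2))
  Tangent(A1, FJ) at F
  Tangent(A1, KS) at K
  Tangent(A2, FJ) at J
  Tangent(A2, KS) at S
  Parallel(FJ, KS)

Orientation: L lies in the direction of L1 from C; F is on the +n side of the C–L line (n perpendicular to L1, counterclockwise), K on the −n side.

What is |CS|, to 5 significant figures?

44.444

The slot axis is L1's direction at -56.8°, so u = (cos -56.8°, sin -56.8°) = (0.54756, -0.83676) and n = (−sin -56.8°, cos -56.8°) = (0.83676, 0.54756). C is at the origin and L lies 43.7 along u from C, so L = 43.7·u = (23.929, -36.567). Tangency of A1 to both parallel lines with radius 8.1 puts F and K at C ± 8.1·n: F = (6.7778, 4.4353), K = (-6.7778, -4.4353). Equal radii place J and S the same way about L: J = L + 8.1·n = (30.706, -32.131), S = L − 8.1·n = (17.151, -41.002). Then |CS| = |S − C| = 44.444.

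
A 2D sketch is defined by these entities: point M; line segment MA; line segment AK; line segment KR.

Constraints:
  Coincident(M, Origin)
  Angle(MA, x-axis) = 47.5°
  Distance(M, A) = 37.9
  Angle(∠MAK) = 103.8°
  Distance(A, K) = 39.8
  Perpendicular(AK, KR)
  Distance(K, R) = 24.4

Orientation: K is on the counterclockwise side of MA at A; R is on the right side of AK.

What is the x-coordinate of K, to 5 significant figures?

3.5221

M is at the origin; MA runs at 47.5° with length 37.9, so A = 37.9·(cos 47.5°, sin 47.5°) = (25.605, 27.943). ∠MAK = 103.8°, so AK runs at 47.5° + (180° − 103.8°) = 123.70° from the x-axis; with |AK| = 39.8, K = A + 39.8·(cos 123.70°, sin 123.70°) = (3.5221, 61.055). So K.x = 3.5221.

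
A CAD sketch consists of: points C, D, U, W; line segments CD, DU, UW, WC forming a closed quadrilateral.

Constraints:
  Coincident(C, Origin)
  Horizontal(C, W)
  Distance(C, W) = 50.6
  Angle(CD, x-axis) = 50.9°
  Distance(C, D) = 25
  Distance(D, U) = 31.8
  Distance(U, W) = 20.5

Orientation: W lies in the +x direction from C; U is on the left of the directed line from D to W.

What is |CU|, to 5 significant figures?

51.696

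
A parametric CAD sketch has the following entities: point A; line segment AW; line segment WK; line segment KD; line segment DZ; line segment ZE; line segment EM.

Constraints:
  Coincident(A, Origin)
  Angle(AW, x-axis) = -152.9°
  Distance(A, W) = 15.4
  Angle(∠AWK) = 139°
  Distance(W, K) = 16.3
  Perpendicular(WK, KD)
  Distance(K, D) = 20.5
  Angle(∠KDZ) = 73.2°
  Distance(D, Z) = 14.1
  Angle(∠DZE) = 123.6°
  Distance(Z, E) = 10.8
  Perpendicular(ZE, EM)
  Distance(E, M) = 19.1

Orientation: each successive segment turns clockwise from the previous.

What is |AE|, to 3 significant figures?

12.0

A is at the origin; AW runs at -152.9° with length 15.4, so W = (-13.7, -7.02). ∠AWK = 139.0° gives WK at 166° from the x-axis; with |WK| = 16.3, K = (-29.5, -3.10). WK ⟂ KD, so KD runs at 76.1°; with |KD| = 20.5, D = (-24.6, 16.8). ∠KDZ = 73.2° gives DZ at -30.7° from the x-axis; with |DZ| = 14.1, Z = (-12.5, 9.60). ∠DZE = 123.6° gives ZE at -87.1° from the x-axis; with |ZE| = 10.8, E = (-11.9, -1.18). Then |AE| = |E − A| = 12.0.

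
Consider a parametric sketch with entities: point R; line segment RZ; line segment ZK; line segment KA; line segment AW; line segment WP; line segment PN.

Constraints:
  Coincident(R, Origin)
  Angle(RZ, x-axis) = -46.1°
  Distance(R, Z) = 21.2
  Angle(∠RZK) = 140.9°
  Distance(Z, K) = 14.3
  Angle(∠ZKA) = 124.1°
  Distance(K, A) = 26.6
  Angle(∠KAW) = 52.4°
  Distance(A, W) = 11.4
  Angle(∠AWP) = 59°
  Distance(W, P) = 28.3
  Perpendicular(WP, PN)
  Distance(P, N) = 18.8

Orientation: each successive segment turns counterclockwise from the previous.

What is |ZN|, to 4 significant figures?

50.11

R is at the origin; RZ runs at -46.1° with length 21.2, so Z = (14.70, -15.28). ∠RZK = 140.9° gives ZK at -7.000° from the x-axis; with |ZK| = 14.3, K = (28.89, -17.02). ∠ZKA = 124.1° gives KA at 48.90° from the x-axis; with |KA| = 26.6, A = (46.38, 3.026). ∠KAW = 52.4° gives AW at 176.5° from the x-axis; with |AW| = 11.4, W = (35.00, 3.722). ∠AWP = 59.0° gives WP at -62.50° from the x-axis; with |WP| = 28.3, P = (48.07, -21.38). WP is perpendicular to PN, so PN runs at 27.50°; with |PN| = 18.8, N = (64.74, -12.70). Then |ZN| = |N − Z| = 50.11.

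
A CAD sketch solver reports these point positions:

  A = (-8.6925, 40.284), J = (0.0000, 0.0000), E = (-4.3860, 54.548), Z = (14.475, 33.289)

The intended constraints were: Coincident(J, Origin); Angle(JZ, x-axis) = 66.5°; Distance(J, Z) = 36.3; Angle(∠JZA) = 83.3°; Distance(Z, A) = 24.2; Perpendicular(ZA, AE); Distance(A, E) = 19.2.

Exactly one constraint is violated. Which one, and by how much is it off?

Distance(A, E) = 19.2 — off by 4.30.

J = (0.00, 0.00) ✓; JZ at 66.50° ✓; |JZ| = 36.30 ✓; ∠JZA = 83.30° ✓; |ZA| = 24.20 ✓; ∠(ZA, AE) = 90.00° ✓; |AE| = 14.90 ✗.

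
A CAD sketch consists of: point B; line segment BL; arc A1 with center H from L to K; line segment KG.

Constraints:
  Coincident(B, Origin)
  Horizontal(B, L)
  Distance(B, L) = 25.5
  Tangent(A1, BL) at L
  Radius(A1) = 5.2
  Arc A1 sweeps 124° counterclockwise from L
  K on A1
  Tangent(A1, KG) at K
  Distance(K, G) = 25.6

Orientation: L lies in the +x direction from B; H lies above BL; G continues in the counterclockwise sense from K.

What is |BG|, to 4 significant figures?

33.17

B is at the origin; BL is horizontal with |BL| = 25.5 and L on the +x side, so L = (25.50, 0.000). Since A1 is tangent to BL there, HL ⟂ BL, so H = L + (0, 5.2) = (25.50, 5.200). On A1, L sits at bearing -90° from H; a 124° counterclockwise sweep puts K at bearing 34°, so K = H + 5.2·(cos 34°, sin 34°) = (29.81, 8.108). Since A1 is tangent to KG there, HK ⟂ KG, so KG runs along (−sin 34°, cos 34°); with |KG| = 25.6, G = (15.50, 29.33). Then |BG| = |G − B| = 33.17.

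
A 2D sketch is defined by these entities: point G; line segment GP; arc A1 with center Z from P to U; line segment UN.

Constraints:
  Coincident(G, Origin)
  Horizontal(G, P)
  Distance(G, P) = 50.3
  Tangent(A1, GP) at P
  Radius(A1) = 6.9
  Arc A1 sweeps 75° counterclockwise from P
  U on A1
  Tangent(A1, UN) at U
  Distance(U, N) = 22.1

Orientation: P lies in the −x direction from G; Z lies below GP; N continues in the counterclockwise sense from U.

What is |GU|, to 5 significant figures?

57.194

G is at the origin; GP is horizontal with |GP| = 50.3 and P on the −x side, so P = (-50.300, 0.0000). Tangency of A1 to GP means the radius ZP is perpendicular to GP, so Z = P + (0, -6.9) = (-50.300, -6.9000). On A1, P sits at bearing 90° from Z; a 75° counterclockwise sweep puts U at bearing 165°, so U = Z + 6.9·(cos 165°, sin 165°) = (-56.965, -5.1141). Then |GU| = |U − G| = 57.194.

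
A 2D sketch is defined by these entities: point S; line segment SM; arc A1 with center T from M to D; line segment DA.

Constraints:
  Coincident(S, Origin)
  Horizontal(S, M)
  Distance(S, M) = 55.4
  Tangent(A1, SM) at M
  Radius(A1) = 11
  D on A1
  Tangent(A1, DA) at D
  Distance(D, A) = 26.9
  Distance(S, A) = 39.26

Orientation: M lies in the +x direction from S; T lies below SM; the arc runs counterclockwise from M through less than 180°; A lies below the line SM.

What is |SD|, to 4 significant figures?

46.97

Checks: |SM| = 55.40 ✓; ∠(TM, MS) = 90.00° ✓; |TM| = 11.00 ✓; |TD| = 11.00 ✓; ∠(TD, DA) = 90.00° ✓; |DA| = 26.90 ✓; |SA| = 39.26 ✓.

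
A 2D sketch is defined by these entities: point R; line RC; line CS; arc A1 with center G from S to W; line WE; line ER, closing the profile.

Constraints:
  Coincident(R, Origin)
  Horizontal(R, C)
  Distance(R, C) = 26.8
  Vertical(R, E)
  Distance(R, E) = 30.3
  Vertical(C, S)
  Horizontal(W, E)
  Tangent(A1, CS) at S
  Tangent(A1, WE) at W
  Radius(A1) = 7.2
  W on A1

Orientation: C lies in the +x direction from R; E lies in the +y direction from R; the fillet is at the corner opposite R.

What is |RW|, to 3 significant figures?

36.1

The virtual corner opposite R is at (26.8, 30.3). A1 meets CS tangentially, so GS is at right angles to CS and A1 meets WE tangentially, so GW is at right angles to WE, with radius 7.2, so the center G sits 7.2 in from both sides at G = (19.6, 23.1). That places the tangent points at S = (26.8, 23.1) on CS and W = (19.6, 30.3) on WE. Then |RW| = |W − R| = 36.1.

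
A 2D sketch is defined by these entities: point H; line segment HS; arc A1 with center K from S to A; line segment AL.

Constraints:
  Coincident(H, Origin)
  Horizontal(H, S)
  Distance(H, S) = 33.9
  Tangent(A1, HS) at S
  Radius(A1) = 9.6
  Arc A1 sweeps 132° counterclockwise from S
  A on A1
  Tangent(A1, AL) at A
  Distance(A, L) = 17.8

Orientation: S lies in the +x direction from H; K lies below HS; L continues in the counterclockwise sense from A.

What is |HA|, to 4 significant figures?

31.20

H is at the origin; HS is horizontal with |HS| = 33.9 and S on the +x side, so S = (33.90, 0.000). Tangency of A1 to HS means the radius KS is perpendicular to HS, so K = S + (0, -9.6) = (33.90, -9.600). On A1, S sits at bearing 90° from K; a 132° counterclockwise sweep puts A at bearing 222°, so A = K + 9.6·(cos 222°, sin 222°) = (26.77, -16.02). Then |HA| = |A − H| = 31.20.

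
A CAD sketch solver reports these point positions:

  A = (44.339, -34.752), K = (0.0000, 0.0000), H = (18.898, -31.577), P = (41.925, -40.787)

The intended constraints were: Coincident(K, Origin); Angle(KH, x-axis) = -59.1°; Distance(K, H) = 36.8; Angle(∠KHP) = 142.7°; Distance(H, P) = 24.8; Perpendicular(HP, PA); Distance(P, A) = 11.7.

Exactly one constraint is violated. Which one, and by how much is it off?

Distance(P, A) = 11.7 — off by 5.20.

K = (0.00, 0.00) ✓; KH at -59.10° ✓; |KH| = 36.80 ✓; ∠KHP = 142.7° ✓; |HP| = 24.80 ✓; ∠(HP, PA) = 90.00° ✓; |PA| = 6.500 ✗.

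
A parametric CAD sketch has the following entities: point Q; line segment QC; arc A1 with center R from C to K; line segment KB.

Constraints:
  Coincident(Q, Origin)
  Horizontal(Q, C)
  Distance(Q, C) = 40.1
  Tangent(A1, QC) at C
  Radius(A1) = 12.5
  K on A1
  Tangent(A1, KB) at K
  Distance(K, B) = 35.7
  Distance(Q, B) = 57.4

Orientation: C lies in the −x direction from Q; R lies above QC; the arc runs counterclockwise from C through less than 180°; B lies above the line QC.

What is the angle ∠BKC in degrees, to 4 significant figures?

133.1°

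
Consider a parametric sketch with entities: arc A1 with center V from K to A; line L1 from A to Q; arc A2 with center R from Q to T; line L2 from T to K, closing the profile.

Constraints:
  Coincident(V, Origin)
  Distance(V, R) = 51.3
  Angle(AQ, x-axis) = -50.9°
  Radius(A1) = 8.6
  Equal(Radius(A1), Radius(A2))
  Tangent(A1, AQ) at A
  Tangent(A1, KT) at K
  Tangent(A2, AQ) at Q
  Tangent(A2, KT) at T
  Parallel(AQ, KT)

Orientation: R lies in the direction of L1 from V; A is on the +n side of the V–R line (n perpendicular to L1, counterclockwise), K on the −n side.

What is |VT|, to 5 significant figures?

52.016

The slot axis is L1's direction at -50.9°, so u = (cos -50.9°, sin -50.9°) = (0.63068, -0.77605) and n = (−sin -50.9°, cos -50.9°) = (0.77605, 0.63068). V is at the origin and R lies 51.3 along u from V, so R = 51.3·u = (32.354, -39.811). Tangency of A1 to both parallel lines with radius 8.6 puts A and K at V ± 8.6·n: A = (6.6740, 5.4238), K = (-6.6740, -5.4238). Equal radii place Q and T the same way about R: Q = R + 8.6·n = (39.028, -34.387), T = R − 8.6·n = (25.680, -45.235). Then |VT| = |T − V| = 52.016.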